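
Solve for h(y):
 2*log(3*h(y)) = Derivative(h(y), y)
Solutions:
 -Integral(1/(log(_y) + log(3)), (_y, h(y)))/2 = C1 - y


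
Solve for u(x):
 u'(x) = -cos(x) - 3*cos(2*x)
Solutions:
 u(x) = C1 - sin(x) - 3*sin(2*x)/2


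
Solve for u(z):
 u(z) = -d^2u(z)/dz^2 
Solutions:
 u(z) = C1*sin(z) + C2*cos(z)


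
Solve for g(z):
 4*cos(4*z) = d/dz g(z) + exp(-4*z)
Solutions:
 g(z) = C1 + sin(4*z) + exp(-4*z)/4


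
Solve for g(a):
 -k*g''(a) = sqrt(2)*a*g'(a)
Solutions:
 g(a) = C1 + C2*sqrt(k)*erf(2^(3/4)*a*sqrt(1/k)/2)


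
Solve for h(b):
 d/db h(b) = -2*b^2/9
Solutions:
 h(b) = C1 - 2*b^3/27


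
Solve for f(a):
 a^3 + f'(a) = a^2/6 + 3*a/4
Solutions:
 f(a) = C1 - a^4/4 + a^3/18 + 3*a^2/8


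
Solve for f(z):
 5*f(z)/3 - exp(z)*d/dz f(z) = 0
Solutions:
 f(z) = C1*exp(-5*exp(-z)/3)


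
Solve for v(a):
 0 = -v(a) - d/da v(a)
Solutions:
 v(a) = C1*exp(-a)


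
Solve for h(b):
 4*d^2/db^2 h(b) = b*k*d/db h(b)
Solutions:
 h(b) = Piecewise((-sqrt(2)*sqrt(pi)*C1*erf(sqrt(2)*b*sqrt(-k)/4)/sqrt(-k) - C2, (k > 0) | (k < 0)), (-C1*b - C2, True))


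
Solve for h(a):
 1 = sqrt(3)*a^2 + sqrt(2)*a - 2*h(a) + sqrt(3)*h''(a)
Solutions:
 h(a) = C1*exp(-sqrt(2)*3^(3/4)*a/3) + C2*exp(sqrt(2)*3^(3/4)*a/3) + sqrt(3)*a^2/2 + sqrt(2)*a/2 + 1


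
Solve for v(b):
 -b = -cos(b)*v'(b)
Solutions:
 v(b) = C1 + Integral(b/cos(b), b)


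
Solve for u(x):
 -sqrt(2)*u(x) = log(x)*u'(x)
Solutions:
 u(x) = C1*exp(-sqrt(2)*li(x))


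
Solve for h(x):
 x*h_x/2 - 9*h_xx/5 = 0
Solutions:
 h(x) = C1 + C2*erfi(sqrt(5)*x/6)


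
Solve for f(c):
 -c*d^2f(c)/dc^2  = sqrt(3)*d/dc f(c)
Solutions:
 f(c) = C1 + C2*c^(1 - sqrt(3))


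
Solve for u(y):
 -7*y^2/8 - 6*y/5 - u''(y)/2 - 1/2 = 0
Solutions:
 u(y) = C1 + C2*y - 7*y^4/48 - 2*y^3/5 - y^2/2


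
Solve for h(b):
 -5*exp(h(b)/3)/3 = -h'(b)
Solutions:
 h(b) = 3*log(-1/(C1 + 5*b)) + 6*log(3)


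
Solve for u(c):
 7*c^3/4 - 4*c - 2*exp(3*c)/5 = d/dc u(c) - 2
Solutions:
 u(c) = C1 + 7*c^4/16 - 2*c^2 + 2*c - 2*exp(3*c)/15


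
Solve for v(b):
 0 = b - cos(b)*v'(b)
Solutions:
 v(b) = C1 + Integral(b/cos(b), b)


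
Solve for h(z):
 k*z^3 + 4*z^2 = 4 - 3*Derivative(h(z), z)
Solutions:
 h(z) = C1 - k*z^4/12 - 4*z^3/9 + 4*z/3


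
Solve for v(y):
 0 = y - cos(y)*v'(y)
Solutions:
 v(y) = C1 + Integral(y/cos(y), y)


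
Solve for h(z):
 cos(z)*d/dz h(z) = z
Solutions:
 h(z) = C1 + Integral(z/cos(z), z)


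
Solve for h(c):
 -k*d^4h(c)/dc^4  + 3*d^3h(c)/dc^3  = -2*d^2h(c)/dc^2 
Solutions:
 h(c) = C1 + C2*c + C3*exp(c*(3 - sqrt(8*k + 9))/(2*k)) + C4*exp(c*(sqrt(8*k + 9) + 3)/(2*k))


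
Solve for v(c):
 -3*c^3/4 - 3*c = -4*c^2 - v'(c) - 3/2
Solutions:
 v(c) = C1 + 3*c^4/16 - 4*c^3/3 + 3*c^2/2 - 3*c/2


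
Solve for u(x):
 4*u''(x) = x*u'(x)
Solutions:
 u(x) = C1 + C2*erfi(sqrt(2)*x/4)


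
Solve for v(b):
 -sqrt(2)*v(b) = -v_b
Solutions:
 v(b) = C1*exp(sqrt(2)*b)


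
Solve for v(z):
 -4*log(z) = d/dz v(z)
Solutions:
 v(z) = C1 - 4*z*log(z) + 4*z


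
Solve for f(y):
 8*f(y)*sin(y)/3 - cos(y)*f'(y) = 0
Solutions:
 f(y) = C1/cos(y)^(8/3)


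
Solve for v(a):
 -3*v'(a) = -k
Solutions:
 v(a) = C1 + a*k/3


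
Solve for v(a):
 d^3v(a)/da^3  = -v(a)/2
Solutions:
 v(a) = C3*exp(-2^(2/3)*a/2) + (C1*sin(2^(2/3)*sqrt(3)*a/4) + C2*cos(2^(2/3)*sqrt(3)*a/4))*exp(2^(2/3)*a/4)


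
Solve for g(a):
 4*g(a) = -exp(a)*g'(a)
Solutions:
 g(a) = C1*exp(4*exp(-a))


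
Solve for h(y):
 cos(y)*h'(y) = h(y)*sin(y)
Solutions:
 h(y) = C1/cos(y)


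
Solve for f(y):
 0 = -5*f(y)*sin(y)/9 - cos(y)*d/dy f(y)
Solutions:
 f(y) = C1*cos(y)^(5/9)


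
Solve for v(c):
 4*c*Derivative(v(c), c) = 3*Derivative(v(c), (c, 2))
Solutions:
 v(c) = C1 + C2*erfi(sqrt(6)*c/3)


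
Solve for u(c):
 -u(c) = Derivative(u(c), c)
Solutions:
 u(c) = C1*exp(-c)


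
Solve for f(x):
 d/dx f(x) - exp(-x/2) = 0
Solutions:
 f(x) = C1 - 2*exp(-x/2)


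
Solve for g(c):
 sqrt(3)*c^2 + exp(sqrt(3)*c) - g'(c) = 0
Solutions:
 g(c) = C1 + sqrt(3)*c^3/3 + sqrt(3)*exp(sqrt(3)*c)/3


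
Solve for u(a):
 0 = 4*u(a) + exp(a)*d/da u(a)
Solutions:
 u(a) = C1*exp(4*exp(-a))


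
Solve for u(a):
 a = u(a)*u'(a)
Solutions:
 u(a) = -sqrt(C1 + a^2)
 u(a) = sqrt(C1 + a^2)


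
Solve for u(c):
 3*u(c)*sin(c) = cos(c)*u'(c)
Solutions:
 u(c) = C1/cos(c)^3


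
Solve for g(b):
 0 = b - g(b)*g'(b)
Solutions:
 g(b) = -sqrt(C1 + b^2)
 g(b) = sqrt(C1 + b^2)


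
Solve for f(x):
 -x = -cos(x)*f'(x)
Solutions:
 f(x) = C1 + Integral(x/cos(x), x)


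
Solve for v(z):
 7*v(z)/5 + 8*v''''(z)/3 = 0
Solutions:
 v(z) = (C1*sin(2^(3/4)*2625^(1/4)*z/20) + C2*cos(2^(3/4)*2625^(1/4)*z/20))*exp(-2^(3/4)*2625^(1/4)*z/20) + (C3*sin(2^(3/4)*2625^(1/4)*z/20) + C4*cos(2^(3/4)*2625^(1/4)*z/20))*exp(2^(3/4)*2625^(1/4)*z/20)


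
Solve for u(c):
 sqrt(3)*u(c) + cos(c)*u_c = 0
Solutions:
 u(c) = C1*(sin(c) - 1)^(sqrt(3)/2)/(sin(c) + 1)^(sqrt(3)/2)


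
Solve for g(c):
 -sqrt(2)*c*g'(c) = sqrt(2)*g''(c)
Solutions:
 g(c) = C1 + C2*erf(sqrt(2)*c/2)


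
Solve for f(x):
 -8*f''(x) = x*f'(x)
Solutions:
 f(x) = C1 + C2*erf(x/4)


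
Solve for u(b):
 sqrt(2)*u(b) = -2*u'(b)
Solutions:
 u(b) = C1*exp(-sqrt(2)*b/2)


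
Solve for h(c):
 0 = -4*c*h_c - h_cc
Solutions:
 h(c) = C1 + C2*erf(sqrt(2)*c)


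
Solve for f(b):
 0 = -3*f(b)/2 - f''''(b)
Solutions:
 f(b) = (C1*sin(6^(1/4)*b/2) + C2*cos(6^(1/4)*b/2))*exp(-6^(1/4)*b/2) + (C3*sin(6^(1/4)*b/2) + C4*cos(6^(1/4)*b/2))*exp(6^(1/4)*b/2)


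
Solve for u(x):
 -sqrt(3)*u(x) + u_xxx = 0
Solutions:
 u(x) = C3*exp(3^(1/6)*x) + (C1*sin(3^(2/3)*x/2) + C2*cos(3^(2/3)*x/2))*exp(-3^(1/6)*x/2)


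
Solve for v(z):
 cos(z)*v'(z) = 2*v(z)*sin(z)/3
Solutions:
 v(z) = C1/cos(z)^(2/3)


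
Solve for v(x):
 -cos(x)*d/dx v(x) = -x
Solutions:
 v(x) = C1 + Integral(x/cos(x), x)


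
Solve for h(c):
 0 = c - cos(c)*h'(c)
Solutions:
 h(c) = C1 + Integral(c/cos(c), c)


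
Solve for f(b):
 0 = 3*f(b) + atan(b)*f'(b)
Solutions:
 f(b) = C1*exp(-3*Integral(1/atan(b), b))


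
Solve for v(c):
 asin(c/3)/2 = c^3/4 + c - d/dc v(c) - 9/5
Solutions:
 v(c) = C1 + c^4/16 + c^2/2 - c*asin(c/3)/2 - 9*c/5 - sqrt(9 - c^2)/2


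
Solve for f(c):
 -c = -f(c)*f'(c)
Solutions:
 f(c) = -sqrt(C1 + c^2)
 f(c) = sqrt(C1 + c^2)


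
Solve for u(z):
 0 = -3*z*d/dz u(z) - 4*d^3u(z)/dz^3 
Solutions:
 u(z) = C1 + Integral(C2*airyai(-6^(1/3)*z/2) + C3*airybi(-6^(1/3)*z/2), z)


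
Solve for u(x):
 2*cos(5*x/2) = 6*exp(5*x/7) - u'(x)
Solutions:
 u(x) = C1 + 42*exp(5*x/7)/5 - 4*sin(5*x/2)/5


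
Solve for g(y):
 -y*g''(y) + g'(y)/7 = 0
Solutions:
 g(y) = C1 + C2*y^(8/7)


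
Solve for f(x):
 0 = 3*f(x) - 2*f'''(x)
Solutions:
 f(x) = C3*exp(2^(2/3)*3^(1/3)*x/2) + (C1*sin(2^(2/3)*3^(5/6)*x/4) + C2*cos(2^(2/3)*3^(5/6)*x/4))*exp(-2^(2/3)*3^(1/3)*x/4)


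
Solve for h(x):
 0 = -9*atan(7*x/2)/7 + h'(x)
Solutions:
 h(x) = C1 + 9*x*atan(7*x/2)/7 - 9*log(49*x^2 + 4)/49


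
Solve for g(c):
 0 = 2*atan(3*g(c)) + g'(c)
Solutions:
 Integral(1/atan(3*_y), (_y, g(c))) = C1 - 2*c


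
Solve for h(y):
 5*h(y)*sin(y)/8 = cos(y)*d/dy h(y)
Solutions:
 h(y) = C1/cos(y)^(5/8)


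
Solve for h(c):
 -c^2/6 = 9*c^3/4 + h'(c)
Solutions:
 h(c) = C1 - 9*c^4/16 - c^3/18


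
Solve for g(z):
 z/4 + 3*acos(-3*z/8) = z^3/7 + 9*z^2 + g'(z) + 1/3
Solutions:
 g(z) = C1 - z^4/28 - 3*z^3 + z^2/8 + 3*z*acos(-3*z/8) - z/3 + sqrt(64 - 9*z^2)


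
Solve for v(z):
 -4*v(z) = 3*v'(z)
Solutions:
 v(z) = C1*exp(-4*z/3)


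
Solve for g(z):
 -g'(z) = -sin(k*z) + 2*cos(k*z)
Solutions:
 g(z) = C1 - 2*sin(k*z)/k - cos(k*z)/k


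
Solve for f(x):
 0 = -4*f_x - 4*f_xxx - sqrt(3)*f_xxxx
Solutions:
 f(x) = C1 + C2*exp(x*(-8*sqrt(3) + 8*2^(2/3)/(sqrt(435) + 113*sqrt(3)/9)^(1/3) + 3*2^(1/3)*(sqrt(435) + 113*sqrt(3)/9)^(1/3))/18)*sin(sqrt(3)*x*(-3*(2*sqrt(435) + 226*sqrt(3)/9)^(1/3) + 16/(2*sqrt(435) + 226*sqrt(3)/9)^(1/3))/18) + C3*exp(x*(-8*sqrt(3) + 8*2^(2/3)/(sqrt(435) + 113*sqrt(3)/9)^(1/3) + 3*2^(1/3)*(sqrt(435) + 113*sqrt(3)/9)^(1/3))/18)*cos(sqrt(3)*x*(-3*(2*sqrt(435) + 226*sqrt(3)/9)^(1/3) + 16/(2*sqrt(435) + 226*sqrt(3)/9)^(1/3))/18) + C4*exp(-x*(8*2^(2/3)/(sqrt(435) + 113*sqrt(3)/9)^(1/3) + 4*sqrt(3) + 3*2^(1/3)*(sqrt(435) + 113*sqrt(3)/9)^(1/3))/9)


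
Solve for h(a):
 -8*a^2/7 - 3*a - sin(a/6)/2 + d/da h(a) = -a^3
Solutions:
 h(a) = C1 - a^4/4 + 8*a^3/21 + 3*a^2/2 - 3*cos(a/6)


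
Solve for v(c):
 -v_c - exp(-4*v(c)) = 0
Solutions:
 v(c) = log(-I*(C1 - 4*c)^(1/4))
 v(c) = log(I*(C1 - 4*c)^(1/4))
 v(c) = log(-(C1 - 4*c)^(1/4))
 v(c) = log(C1 - 4*c)/4


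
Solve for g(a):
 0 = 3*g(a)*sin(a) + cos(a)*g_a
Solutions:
 g(a) = C1*cos(a)^3


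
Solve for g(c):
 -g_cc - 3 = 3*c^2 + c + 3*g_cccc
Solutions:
 g(c) = C1 + C2*c + C3*sin(sqrt(3)*c/3) + C4*cos(sqrt(3)*c/3) - c^4/4 - c^3/6 + 15*c^2/2


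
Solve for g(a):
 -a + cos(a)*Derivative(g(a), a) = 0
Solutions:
 g(a) = C1 + Integral(a/cos(a), a)


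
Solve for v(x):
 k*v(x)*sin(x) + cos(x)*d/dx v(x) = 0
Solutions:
 v(x) = C1*exp(k*log(cos(x)))


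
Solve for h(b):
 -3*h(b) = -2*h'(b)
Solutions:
 h(b) = C1*exp(3*b/2)


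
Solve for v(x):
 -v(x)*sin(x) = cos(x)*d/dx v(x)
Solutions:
 v(x) = C1*cos(x)


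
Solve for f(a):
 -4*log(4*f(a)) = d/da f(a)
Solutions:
 Integral(1/(log(_y) + 2*log(2)), (_y, f(a)))/4 = C1 - a


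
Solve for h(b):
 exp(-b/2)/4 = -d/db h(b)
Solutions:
 h(b) = C1 + exp(-b/2)/2


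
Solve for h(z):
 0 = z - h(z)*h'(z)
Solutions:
 h(z) = -sqrt(C1 + z^2)
 h(z) = sqrt(C1 + z^2)


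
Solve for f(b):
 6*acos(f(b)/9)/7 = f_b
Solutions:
 Integral(1/acos(_y/9), (_y, f(b))) = C1 + 6*b/7


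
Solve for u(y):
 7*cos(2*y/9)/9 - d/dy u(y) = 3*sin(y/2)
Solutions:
 u(y) = C1 + 7*sin(2*y/9)/2 + 6*cos(y/2)


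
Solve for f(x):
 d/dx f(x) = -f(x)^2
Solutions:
 f(x) = 1/(C1 + x)


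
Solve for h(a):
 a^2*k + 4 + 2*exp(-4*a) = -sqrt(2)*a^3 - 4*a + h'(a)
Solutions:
 h(a) = C1 + sqrt(2)*a^4/4 + a^3*k/3 + 2*a^2 + 4*a - exp(-4*a)/2


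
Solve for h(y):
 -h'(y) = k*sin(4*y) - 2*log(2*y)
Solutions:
 h(y) = C1 + k*cos(4*y)/4 + 2*y*log(y) - 2*y + 2*y*log(2)


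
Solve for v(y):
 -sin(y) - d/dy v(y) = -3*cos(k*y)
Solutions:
 v(y) = C1 + cos(y) + 3*sin(k*y)/k


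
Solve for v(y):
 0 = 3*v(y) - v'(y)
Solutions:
 v(y) = C1*exp(3*y)


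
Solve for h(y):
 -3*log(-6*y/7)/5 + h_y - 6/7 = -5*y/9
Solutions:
 h(y) = C1 - 5*y^2/18 + 3*y*log(-y)/5 + 3*y*(-7*log(7) + 3 + 7*log(6))/35


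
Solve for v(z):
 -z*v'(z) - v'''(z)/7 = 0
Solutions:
 v(z) = C1 + Integral(C2*airyai(-7^(1/3)*z) + C3*airybi(-7^(1/3)*z), z)


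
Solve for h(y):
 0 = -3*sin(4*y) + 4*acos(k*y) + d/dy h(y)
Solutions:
 h(y) = C1 - 4*Piecewise((y*acos(k*y) - sqrt(-k^2*y^2 + 1)/k, Ne(k, 0)), (pi*y/2, True)) - 3*cos(4*y)/4


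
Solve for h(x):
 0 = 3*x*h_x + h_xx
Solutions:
 h(x) = C1 + C2*erf(sqrt(6)*x/2)


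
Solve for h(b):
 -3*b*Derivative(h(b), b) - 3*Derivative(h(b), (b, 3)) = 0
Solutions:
 h(b) = C1 + Integral(C2*airyai(-b) + C3*airybi(-b), b)


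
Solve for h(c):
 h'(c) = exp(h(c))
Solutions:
 h(c) = log(-1/(C1 + c))


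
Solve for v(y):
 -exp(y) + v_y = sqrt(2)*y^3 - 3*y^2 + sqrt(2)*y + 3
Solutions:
 v(y) = C1 + sqrt(2)*y^4/4 - y^3 + sqrt(2)*y^2/2 + 3*y + exp(y)


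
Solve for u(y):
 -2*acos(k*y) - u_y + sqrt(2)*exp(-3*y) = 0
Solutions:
 u(y) = C1 - Piecewise((2*y*acos(k*y) + sqrt(2)*exp(-3*y)/3 - 2*sqrt(-k^2*y^2 + 1)/k, Ne(k, 0)), (pi*y + sqrt(2)*exp(-3*y)/3, True))


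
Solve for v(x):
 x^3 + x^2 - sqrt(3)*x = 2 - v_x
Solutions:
 v(x) = C1 - x^4/4 - x^3/3 + sqrt(3)*x^2/2 + 2*x


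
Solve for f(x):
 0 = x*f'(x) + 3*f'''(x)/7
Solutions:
 f(x) = C1 + Integral(C2*airyai(-3^(2/3)*7^(1/3)*x/3) + C3*airybi(-3^(2/3)*7^(1/3)*x/3), x)


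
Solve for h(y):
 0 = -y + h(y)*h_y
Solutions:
 h(y) = -sqrt(C1 + y^2)
 h(y) = sqrt(C1 + y^2)


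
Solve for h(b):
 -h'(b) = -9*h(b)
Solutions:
 h(b) = C1*exp(9*b)


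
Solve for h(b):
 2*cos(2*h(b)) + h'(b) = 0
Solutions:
 h(b) = -asin((C1 + exp(8*b))/(C1 - exp(8*b)))/2 + pi/2
 h(b) = asin((C1 + exp(8*b))/(C1 - exp(8*b)))/2


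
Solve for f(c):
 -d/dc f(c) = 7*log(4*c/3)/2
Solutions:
 f(c) = C1 - 7*c*log(c)/2 - 7*c*log(2) + 7*c/2 + 7*c*log(3)/2


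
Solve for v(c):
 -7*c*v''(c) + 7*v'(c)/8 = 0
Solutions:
 v(c) = C1 + C2*c^(9/8)


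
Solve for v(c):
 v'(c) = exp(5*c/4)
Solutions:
 v(c) = C1 + 4*exp(5*c/4)/5


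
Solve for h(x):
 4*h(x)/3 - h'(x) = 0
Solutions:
 h(x) = C1*exp(4*x/3)


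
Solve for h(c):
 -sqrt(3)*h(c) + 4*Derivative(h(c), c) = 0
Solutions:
 h(c) = C1*exp(sqrt(3)*c/4)


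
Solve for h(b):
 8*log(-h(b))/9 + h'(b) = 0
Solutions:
 -li(-h(b)) = C1 - 8*b/9


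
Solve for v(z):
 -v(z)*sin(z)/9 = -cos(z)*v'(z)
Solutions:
 v(z) = C1/cos(z)^(1/9)


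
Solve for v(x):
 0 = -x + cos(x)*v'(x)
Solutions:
 v(x) = C1 + Integral(x/cos(x), x)


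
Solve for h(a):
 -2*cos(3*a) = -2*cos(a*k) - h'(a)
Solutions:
 h(a) = C1 + 2*sin(3*a)/3 - 2*sin(a*k)/k


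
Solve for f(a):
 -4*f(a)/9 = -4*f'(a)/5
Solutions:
 f(a) = C1*exp(5*a/9)


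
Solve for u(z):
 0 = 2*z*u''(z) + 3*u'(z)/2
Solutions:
 u(z) = C1 + C2*z^(1/4)


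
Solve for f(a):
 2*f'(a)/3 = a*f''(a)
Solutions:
 f(a) = C1 + C2*a^(5/3)


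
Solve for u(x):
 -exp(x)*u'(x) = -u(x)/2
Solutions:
 u(x) = C1*exp(-exp(-x)/2)


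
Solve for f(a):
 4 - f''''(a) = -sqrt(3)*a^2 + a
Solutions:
 f(a) = C1 + C2*a + C3*a^2 + C4*a^3 + sqrt(3)*a^6/360 - a^5/120 + a^4/6


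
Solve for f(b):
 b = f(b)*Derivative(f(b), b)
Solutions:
 f(b) = -sqrt(C1 + b^2)
 f(b) = sqrt(C1 + b^2)


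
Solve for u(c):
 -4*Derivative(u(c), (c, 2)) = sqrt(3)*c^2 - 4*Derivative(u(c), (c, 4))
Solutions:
 u(c) = C1 + C2*c + C3*exp(-c) + C4*exp(c) - sqrt(3)*c^4/48 - sqrt(3)*c^2/4


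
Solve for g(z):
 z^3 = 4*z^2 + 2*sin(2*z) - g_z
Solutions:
 g(z) = C1 - z^4/4 + 4*z^3/3 - cos(2*z)


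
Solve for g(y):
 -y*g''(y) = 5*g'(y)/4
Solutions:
 g(y) = C1 + C2/y^(1/4)


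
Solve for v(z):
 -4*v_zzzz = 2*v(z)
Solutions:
 v(z) = (C1*sin(2^(1/4)*z/2) + C2*cos(2^(1/4)*z/2))*exp(-2^(1/4)*z/2) + (C3*sin(2^(1/4)*z/2) + C4*cos(2^(1/4)*z/2))*exp(2^(1/4)*z/2)


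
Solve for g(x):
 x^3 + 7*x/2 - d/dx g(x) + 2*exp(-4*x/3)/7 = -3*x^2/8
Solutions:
 g(x) = C1 + x^4/4 + x^3/8 + 7*x^2/4 - 3*exp(-4*x/3)/14


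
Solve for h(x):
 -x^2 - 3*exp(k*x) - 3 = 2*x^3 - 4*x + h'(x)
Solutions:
 h(x) = C1 - x^4/2 - x^3/3 + 2*x^2 - 3*x - 3*exp(k*x)/k


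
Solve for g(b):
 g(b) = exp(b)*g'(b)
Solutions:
 g(b) = C1*exp(-exp(-b))


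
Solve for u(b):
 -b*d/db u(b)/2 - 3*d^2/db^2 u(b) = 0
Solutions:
 u(b) = C1 + C2*erf(sqrt(3)*b/6)


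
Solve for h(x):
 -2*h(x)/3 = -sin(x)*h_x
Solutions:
 h(x) = C1*(cos(x) - 1)^(1/3)/(cos(x) + 1)^(1/3)


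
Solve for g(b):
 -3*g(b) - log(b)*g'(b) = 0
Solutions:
 g(b) = C1*exp(-3*li(b))


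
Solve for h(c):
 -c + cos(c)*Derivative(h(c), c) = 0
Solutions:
 h(c) = C1 + Integral(c/cos(c), c)


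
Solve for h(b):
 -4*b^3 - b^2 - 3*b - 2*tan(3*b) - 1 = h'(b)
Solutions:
 h(b) = C1 - b^4 - b^3/3 - 3*b^2/2 - b + 2*log(cos(3*b))/3


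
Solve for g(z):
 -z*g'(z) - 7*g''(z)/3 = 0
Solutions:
 g(z) = C1 + C2*erf(sqrt(42)*z/14)


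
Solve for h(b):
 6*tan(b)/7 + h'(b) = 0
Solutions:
 h(b) = C1 + 6*log(cos(b))/7


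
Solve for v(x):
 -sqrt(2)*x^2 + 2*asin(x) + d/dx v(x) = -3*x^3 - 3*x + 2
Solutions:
 v(x) = C1 - 3*x^4/4 + sqrt(2)*x^3/3 - 3*x^2/2 - 2*x*asin(x) + 2*x - 2*sqrt(1 - x^2)


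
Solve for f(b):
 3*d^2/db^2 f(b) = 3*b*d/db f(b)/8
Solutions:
 f(b) = C1 + C2*erfi(b/4)


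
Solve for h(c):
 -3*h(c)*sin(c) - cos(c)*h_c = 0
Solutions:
 h(c) = C1*cos(c)^3


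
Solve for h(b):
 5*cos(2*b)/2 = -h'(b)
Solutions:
 h(b) = C1 - 5*sin(2*b)/4


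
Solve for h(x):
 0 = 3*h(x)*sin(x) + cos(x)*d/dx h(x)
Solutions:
 h(x) = C1*cos(x)^3


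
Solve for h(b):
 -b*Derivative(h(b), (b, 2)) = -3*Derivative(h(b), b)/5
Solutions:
 h(b) = C1 + C2*b^(8/5)


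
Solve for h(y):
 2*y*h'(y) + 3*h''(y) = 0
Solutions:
 h(y) = C1 + C2*erf(sqrt(3)*y/3)


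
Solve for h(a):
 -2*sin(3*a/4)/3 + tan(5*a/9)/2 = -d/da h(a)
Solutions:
 h(a) = C1 + 9*log(cos(5*a/9))/10 - 8*cos(3*a/4)/9


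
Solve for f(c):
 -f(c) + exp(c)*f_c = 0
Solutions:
 f(c) = C1*exp(-exp(-c))


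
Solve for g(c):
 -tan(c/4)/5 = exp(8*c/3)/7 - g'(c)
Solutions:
 g(c) = C1 + 3*exp(8*c/3)/56 - 4*log(cos(c/4))/5


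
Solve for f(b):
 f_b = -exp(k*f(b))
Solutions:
 f(b) = Piecewise((log(1/(C1*k + b*k))/k, Ne(k, 0)), (nan, True))
 f(b) = Piecewise((C1 - b, Eq(k, 0)), (nan, True))


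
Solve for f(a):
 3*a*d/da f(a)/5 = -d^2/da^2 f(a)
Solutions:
 f(a) = C1 + C2*erf(sqrt(30)*a/10)


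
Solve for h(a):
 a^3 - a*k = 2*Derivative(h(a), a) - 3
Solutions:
 h(a) = C1 + a^4/8 - a^2*k/4 + 3*a/2


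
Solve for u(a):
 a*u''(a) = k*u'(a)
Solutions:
 u(a) = C1 + a^(re(k) + 1)*(C2*sin(log(a)*Abs(im(k))) + C3*cos(log(a)*im(k)))


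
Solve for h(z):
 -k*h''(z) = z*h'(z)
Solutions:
 h(z) = C1 + C2*sqrt(k)*erf(sqrt(2)*z*sqrt(1/k)/2)


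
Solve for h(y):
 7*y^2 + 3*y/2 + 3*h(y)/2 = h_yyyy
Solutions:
 h(y) = C1*exp(-2^(3/4)*3^(1/4)*y/2) + C2*exp(2^(3/4)*3^(1/4)*y/2) + C3*sin(2^(3/4)*3^(1/4)*y/2) + C4*cos(2^(3/4)*3^(1/4)*y/2) - 14*y^2/3 - y


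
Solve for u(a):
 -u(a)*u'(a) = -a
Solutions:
 u(a) = -sqrt(C1 + a^2)
 u(a) = sqrt(C1 + a^2)


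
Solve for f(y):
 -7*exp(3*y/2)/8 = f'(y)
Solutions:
 f(y) = C1 - 7*exp(3*y/2)/12


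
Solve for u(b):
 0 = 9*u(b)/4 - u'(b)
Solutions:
 u(b) = C1*exp(9*b/4)


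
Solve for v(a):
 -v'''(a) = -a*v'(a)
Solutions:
 v(a) = C1 + Integral(C2*airyai(a) + C3*airybi(a), a)


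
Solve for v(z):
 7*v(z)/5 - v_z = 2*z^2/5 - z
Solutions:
 v(z) = C1*exp(7*z/5) + 2*z^2/7 - 15*z/49 - 75/343


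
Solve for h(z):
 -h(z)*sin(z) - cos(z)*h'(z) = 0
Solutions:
 h(z) = C1*cos(z)


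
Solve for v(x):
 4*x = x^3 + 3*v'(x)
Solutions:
 v(x) = C1 - x^4/12 + 2*x^2/3


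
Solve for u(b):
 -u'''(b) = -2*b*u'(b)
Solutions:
 u(b) = C1 + Integral(C2*airyai(2^(1/3)*b) + C3*airybi(2^(1/3)*b), b)


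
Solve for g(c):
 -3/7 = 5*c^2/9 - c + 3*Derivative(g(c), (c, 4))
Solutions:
 g(c) = C1 + C2*c + C3*c^2 + C4*c^3 - c^6/1944 + c^5/360 - c^4/168


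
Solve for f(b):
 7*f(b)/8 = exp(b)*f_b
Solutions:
 f(b) = C1*exp(-7*exp(-b)/8)


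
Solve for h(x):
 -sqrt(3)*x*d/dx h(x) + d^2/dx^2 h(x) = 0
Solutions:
 h(x) = C1 + C2*erfi(sqrt(2)*3^(1/4)*x/2)


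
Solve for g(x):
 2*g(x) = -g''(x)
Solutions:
 g(x) = C1*sin(sqrt(2)*x) + C2*cos(sqrt(2)*x)


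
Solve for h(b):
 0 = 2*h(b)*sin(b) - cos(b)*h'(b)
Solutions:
 h(b) = C1/cos(b)^2


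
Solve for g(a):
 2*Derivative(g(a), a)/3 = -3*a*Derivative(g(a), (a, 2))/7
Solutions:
 g(a) = C1 + C2/a^(5/9)


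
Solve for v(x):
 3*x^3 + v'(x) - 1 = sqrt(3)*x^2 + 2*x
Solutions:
 v(x) = C1 - 3*x^4/4 + sqrt(3)*x^3/3 + x^2 + x


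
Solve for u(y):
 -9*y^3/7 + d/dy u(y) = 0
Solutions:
 u(y) = C1 + 9*y^4/28


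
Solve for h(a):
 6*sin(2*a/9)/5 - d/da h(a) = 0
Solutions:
 h(a) = C1 - 27*cos(2*a/9)/5


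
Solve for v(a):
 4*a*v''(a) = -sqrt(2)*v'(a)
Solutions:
 v(a) = C1 + C2*a^(1 - sqrt(2)/4)


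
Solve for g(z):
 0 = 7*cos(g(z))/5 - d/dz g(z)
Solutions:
 -7*z/5 - log(sin(g(z)) - 1)/2 + log(sin(g(z)) + 1)/2 = C1


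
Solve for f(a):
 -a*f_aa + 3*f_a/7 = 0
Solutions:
 f(a) = C1 + C2*a^(10/7)


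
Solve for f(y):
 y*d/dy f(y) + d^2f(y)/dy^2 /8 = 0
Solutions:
 f(y) = C1 + C2*erf(2*y)


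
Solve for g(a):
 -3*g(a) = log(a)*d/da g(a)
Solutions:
 g(a) = C1*exp(-3*li(a))


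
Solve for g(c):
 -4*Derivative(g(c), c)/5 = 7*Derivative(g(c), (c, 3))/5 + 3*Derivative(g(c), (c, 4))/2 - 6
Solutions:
 g(c) = C1 + C2*exp(c*(-28 + 98*2^(1/3)/(45*sqrt(22341) + 6761)^(1/3) + 2^(2/3)*(45*sqrt(22341) + 6761)^(1/3))/90)*sin(2^(1/3)*sqrt(3)*c*(-2^(1/3)*(45*sqrt(22341) + 6761)^(1/3) + 98/(45*sqrt(22341) + 6761)^(1/3))/90) + C3*exp(c*(-28 + 98*2^(1/3)/(45*sqrt(22341) + 6761)^(1/3) + 2^(2/3)*(45*sqrt(22341) + 6761)^(1/3))/90)*cos(2^(1/3)*sqrt(3)*c*(-2^(1/3)*(45*sqrt(22341) + 6761)^(1/3) + 98/(45*sqrt(22341) + 6761)^(1/3))/90) + C4*exp(-c*(98*2^(1/3)/(45*sqrt(22341) + 6761)^(1/3) + 14 + 2^(2/3)*(45*sqrt(22341) + 6761)^(1/3))/45) + 15*c/2


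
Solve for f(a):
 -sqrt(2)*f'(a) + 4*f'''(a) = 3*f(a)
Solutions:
 f(a) = C1*exp(-3^(1/3)*a*(sqrt(2)*3^(1/3)/(sqrt(3)*sqrt(243 - 2*sqrt(2)) + 27)^(1/3) + (sqrt(3)*sqrt(243 - 2*sqrt(2)) + 27)^(1/3))/12)*sin(3^(1/6)*a*(-3*sqrt(2)/(sqrt(3)*sqrt(243 - 2*sqrt(2)) + 27)^(1/3) + 3^(2/3)*(sqrt(3)*sqrt(243 - 2*sqrt(2)) + 27)^(1/3))/12) + C2*exp(-3^(1/3)*a*(sqrt(2)*3^(1/3)/(sqrt(3)*sqrt(243 - 2*sqrt(2)) + 27)^(1/3) + (sqrt(3)*sqrt(243 - 2*sqrt(2)) + 27)^(1/3))/12)*cos(3^(1/6)*a*(-3*sqrt(2)/(sqrt(3)*sqrt(243 - 2*sqrt(2)) + 27)^(1/3) + 3^(2/3)*(sqrt(3)*sqrt(243 - 2*sqrt(2)) + 27)^(1/3))/12) + C3*exp(3^(1/3)*a*(sqrt(2)*3^(1/3)/(sqrt(3)*sqrt(243 - 2*sqrt(2)) + 27)^(1/3) + (sqrt(3)*sqrt(243 - 2*sqrt(2)) + 27)^(1/3))/6)


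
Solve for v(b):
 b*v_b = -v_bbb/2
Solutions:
 v(b) = C1 + Integral(C2*airyai(-2^(1/3)*b) + C3*airybi(-2^(1/3)*b), b)


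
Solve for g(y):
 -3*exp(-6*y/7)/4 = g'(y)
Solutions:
 g(y) = C1 + 7*exp(-6*y/7)/8


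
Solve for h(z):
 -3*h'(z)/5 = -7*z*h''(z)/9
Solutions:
 h(z) = C1 + C2*z^(62/35)


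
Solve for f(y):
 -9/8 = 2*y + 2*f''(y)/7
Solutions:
 f(y) = C1 + C2*y - 7*y^3/6 - 63*y^2/32


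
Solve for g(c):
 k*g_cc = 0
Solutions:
 g(c) = C1 + C2*c


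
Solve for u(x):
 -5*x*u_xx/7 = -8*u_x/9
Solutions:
 u(x) = C1 + C2*x^(101/45)


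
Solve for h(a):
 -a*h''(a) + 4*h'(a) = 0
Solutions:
 h(a) = C1 + C2*a^5


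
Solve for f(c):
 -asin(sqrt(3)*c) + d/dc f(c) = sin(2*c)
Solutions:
 f(c) = C1 + c*asin(sqrt(3)*c) + sqrt(3)*sqrt(1 - 3*c^2)/3 - cos(2*c)/2


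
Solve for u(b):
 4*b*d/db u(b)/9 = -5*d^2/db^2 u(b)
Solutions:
 u(b) = C1 + C2*erf(sqrt(10)*b/15)


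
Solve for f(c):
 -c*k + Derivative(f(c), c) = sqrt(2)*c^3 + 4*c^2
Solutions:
 f(c) = C1 + sqrt(2)*c^4/4 + 4*c^3/3 + c^2*k/2


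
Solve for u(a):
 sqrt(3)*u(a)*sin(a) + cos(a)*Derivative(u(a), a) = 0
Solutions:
 u(a) = C1*cos(a)^(sqrt(3))


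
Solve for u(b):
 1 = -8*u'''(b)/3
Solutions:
 u(b) = C1 + C2*b + C3*b^2 - b^3/16


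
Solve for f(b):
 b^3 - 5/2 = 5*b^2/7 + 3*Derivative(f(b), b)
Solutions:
 f(b) = C1 + b^4/12 - 5*b^3/63 - 5*b/6


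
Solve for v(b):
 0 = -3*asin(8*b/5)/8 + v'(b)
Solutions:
 v(b) = C1 + 3*b*asin(8*b/5)/8 + 3*sqrt(25 - 64*b^2)/64


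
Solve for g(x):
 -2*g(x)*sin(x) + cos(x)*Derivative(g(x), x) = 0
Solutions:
 g(x) = C1/cos(x)^2


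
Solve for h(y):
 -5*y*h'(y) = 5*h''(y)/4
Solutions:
 h(y) = C1 + C2*erf(sqrt(2)*y)


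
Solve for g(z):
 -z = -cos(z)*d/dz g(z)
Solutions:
 g(z) = C1 + Integral(z/cos(z), z)


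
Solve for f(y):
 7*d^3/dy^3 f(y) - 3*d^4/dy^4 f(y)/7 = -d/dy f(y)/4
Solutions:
 f(y) = C1 + C2*exp(y*(-7^(1/3)*(9*sqrt(807465) + 134699)^(1/3) - 1372*7^(2/3)/(9*sqrt(807465) + 134699)^(1/3) + 196)/36)*sin(sqrt(3)*7^(1/3)*y*(-(9*sqrt(807465) + 134699)^(1/3) + 1372*7^(1/3)/(9*sqrt(807465) + 134699)^(1/3))/36) + C3*exp(y*(-7^(1/3)*(9*sqrt(807465) + 134699)^(1/3) - 1372*7^(2/3)/(9*sqrt(807465) + 134699)^(1/3) + 196)/36)*cos(sqrt(3)*7^(1/3)*y*(-(9*sqrt(807465) + 134699)^(1/3) + 1372*7^(1/3)/(9*sqrt(807465) + 134699)^(1/3))/36) + C4*exp(y*(1372*7^(2/3)/(9*sqrt(807465) + 134699)^(1/3) + 98 + 7^(1/3)*(9*sqrt(807465) + 134699)^(1/3))/18)


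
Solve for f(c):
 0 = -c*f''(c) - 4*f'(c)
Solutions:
 f(c) = C1 + C2/c^3


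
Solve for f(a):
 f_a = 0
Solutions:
 f(a) = C1


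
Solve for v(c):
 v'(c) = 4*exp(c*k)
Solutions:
 v(c) = C1 + 4*exp(c*k)/k


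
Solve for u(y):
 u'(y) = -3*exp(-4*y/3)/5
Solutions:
 u(y) = C1 + 9*exp(-4*y/3)/20


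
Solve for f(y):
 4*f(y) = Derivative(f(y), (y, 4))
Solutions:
 f(y) = C1*exp(-sqrt(2)*y) + C2*exp(sqrt(2)*y) + C3*sin(sqrt(2)*y) + C4*cos(sqrt(2)*y)


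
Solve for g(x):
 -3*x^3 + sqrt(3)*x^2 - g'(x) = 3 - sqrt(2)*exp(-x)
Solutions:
 g(x) = C1 - 3*x^4/4 + sqrt(3)*x^3/3 - 3*x - sqrt(2)*exp(-x)


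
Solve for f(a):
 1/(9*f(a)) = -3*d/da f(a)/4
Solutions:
 f(a) = -sqrt(C1 - 24*a)/9
 f(a) = sqrt(C1 - 24*a)/9


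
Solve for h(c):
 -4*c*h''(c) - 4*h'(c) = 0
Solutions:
 h(c) = C1 + C2*log(c)


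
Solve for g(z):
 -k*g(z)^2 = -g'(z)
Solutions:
 g(z) = -1/(C1 + k*z)


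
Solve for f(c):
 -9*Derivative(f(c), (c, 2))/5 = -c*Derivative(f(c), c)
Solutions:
 f(c) = C1 + C2*erfi(sqrt(10)*c/6)


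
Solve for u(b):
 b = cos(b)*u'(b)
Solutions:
 u(b) = C1 + Integral(b/cos(b), b)


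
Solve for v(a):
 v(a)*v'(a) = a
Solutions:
 v(a) = -sqrt(C1 + a^2)
 v(a) = sqrt(C1 + a^2)


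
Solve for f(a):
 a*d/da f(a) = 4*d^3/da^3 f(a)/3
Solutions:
 f(a) = C1 + Integral(C2*airyai(6^(1/3)*a/2) + C3*airybi(6^(1/3)*a/2), a)


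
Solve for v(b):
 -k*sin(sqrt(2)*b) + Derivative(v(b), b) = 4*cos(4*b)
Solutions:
 v(b) = C1 - sqrt(2)*k*cos(sqrt(2)*b)/2 + sin(4*b)


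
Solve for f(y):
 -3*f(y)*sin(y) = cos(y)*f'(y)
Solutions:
 f(y) = C1*cos(y)^3


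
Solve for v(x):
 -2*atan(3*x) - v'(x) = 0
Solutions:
 v(x) = C1 - 2*x*atan(3*x) + log(9*x^2 + 1)/3


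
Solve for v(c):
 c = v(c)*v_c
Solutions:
 v(c) = -sqrt(C1 + c^2)
 v(c) = sqrt(C1 + c^2)


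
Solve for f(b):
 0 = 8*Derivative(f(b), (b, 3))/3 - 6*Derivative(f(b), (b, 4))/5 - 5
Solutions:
 f(b) = C1 + C2*b + C3*b^2 + C4*exp(20*b/9) + 5*b^3/16


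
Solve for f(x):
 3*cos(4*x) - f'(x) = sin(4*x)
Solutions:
 f(x) = C1 + 3*sin(4*x)/4 + cos(4*x)/4


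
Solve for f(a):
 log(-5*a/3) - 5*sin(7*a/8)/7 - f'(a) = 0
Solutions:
 f(a) = C1 + a*log(-a) - a*log(3) - a + a*log(5) + 40*cos(7*a/8)/49


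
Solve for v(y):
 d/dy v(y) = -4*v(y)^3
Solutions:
 v(y) = -sqrt(2)*sqrt(-1/(C1 - 4*y))/2
 v(y) = sqrt(2)*sqrt(-1/(C1 - 4*y))/2


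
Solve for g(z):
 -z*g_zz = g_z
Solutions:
 g(z) = C1 + C2*log(z)


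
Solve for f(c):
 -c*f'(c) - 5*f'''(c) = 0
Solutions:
 f(c) = C1 + Integral(C2*airyai(-5^(2/3)*c/5) + C3*airybi(-5^(2/3)*c/5), c)


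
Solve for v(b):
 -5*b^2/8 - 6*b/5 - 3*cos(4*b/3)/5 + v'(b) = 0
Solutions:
 v(b) = C1 + 5*b^3/24 + 3*b^2/5 + 9*sin(4*b/3)/20


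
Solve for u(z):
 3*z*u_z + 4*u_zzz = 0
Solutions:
 u(z) = C1 + Integral(C2*airyai(-6^(1/3)*z/2) + C3*airybi(-6^(1/3)*z/2), z)


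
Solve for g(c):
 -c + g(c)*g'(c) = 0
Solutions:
 g(c) = -sqrt(C1 + c^2)
 g(c) = sqrt(C1 + c^2)


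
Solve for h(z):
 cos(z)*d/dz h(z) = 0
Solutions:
 h(z) = C1


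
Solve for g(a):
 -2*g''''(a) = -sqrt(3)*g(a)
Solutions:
 g(a) = C1*exp(-2^(3/4)*3^(1/8)*a/2) + C2*exp(2^(3/4)*3^(1/8)*a/2) + C3*sin(2^(3/4)*3^(1/8)*a/2) + C4*cos(2^(3/4)*3^(1/8)*a/2)


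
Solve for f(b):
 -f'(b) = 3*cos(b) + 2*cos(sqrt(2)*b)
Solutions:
 f(b) = C1 - 3*sin(b) - sqrt(2)*sin(sqrt(2)*b)


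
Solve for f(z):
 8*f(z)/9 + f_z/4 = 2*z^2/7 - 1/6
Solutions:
 f(z) = C1*exp(-32*z/9) + 9*z^2/28 - 81*z/448 - 1959/14336


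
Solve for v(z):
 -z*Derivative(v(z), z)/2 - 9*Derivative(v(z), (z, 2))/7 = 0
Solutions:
 v(z) = C1 + C2*erf(sqrt(7)*z/6)


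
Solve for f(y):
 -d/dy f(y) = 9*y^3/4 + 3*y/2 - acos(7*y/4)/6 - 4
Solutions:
 f(y) = C1 - 9*y^4/16 - 3*y^2/4 + y*acos(7*y/4)/6 + 4*y - sqrt(16 - 49*y^2)/42


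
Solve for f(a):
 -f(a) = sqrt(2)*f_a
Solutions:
 f(a) = C1*exp(-sqrt(2)*a/2)


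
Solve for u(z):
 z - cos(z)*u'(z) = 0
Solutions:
 u(z) = C1 + Integral(z/cos(z), z)


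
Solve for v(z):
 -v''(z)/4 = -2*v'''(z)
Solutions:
 v(z) = C1 + C2*z + C3*exp(z/8)


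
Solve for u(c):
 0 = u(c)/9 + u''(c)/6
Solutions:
 u(c) = C1*sin(sqrt(6)*c/3) + C2*cos(sqrt(6)*c/3)


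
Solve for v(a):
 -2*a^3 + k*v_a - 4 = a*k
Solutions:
 v(a) = C1 + a^4/(2*k) + a^2/2 + 4*a/k


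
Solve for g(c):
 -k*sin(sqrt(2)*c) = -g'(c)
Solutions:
 g(c) = C1 - sqrt(2)*k*cos(sqrt(2)*c)/2


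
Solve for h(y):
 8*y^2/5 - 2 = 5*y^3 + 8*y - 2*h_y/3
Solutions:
 h(y) = C1 + 15*y^4/8 - 4*y^3/5 + 6*y^2 + 3*y


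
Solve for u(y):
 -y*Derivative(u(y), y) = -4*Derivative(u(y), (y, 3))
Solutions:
 u(y) = C1 + Integral(C2*airyai(2^(1/3)*y/2) + C3*airybi(2^(1/3)*y/2), y)


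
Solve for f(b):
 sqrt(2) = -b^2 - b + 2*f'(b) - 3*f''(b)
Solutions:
 f(b) = C1 + C2*exp(2*b/3) + b^3/6 + b^2 + sqrt(2)*b/2 + 3*b


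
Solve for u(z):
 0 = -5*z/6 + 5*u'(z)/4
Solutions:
 u(z) = C1 + z^2/3


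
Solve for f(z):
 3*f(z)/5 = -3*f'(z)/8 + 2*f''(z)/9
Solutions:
 f(z) = C1*exp(3*z*(45 - sqrt(9705))/160) + C2*exp(3*z*(45 + sqrt(9705))/160)


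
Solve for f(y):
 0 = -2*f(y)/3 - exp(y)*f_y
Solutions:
 f(y) = C1*exp(2*exp(-y)/3)


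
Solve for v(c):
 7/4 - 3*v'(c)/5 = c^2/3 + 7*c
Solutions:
 v(c) = C1 - 5*c^3/27 - 35*c^2/6 + 35*c/12


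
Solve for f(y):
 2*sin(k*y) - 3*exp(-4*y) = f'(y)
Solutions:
 f(y) = C1 + 3*exp(-4*y)/4 - 2*cos(k*y)/k


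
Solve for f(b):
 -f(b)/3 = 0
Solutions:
 f(b) = 0


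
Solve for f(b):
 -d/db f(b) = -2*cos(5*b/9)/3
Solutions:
 f(b) = C1 + 6*sin(5*b/9)/5


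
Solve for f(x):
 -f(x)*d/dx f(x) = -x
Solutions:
 f(x) = -sqrt(C1 + x^2)
 f(x) = sqrt(C1 + x^2)


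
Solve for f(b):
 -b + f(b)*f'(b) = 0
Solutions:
 f(b) = -sqrt(C1 + b^2)
 f(b) = sqrt(C1 + b^2)


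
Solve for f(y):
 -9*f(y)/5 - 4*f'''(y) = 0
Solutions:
 f(y) = C3*exp(-3^(2/3)*50^(1/3)*y/10) + (C1*sin(3*3^(1/6)*50^(1/3)*y/20) + C2*cos(3*3^(1/6)*50^(1/3)*y/20))*exp(3^(2/3)*50^(1/3)*y/20)


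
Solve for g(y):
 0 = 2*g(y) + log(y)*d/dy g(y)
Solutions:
 g(y) = C1*exp(-2*li(y))


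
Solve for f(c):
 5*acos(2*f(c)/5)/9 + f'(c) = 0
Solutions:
 Integral(1/acos(2*_y/5), (_y, f(c))) = C1 - 5*c/9


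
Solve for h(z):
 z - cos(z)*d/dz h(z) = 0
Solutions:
 h(z) = C1 + Integral(z/cos(z), z)


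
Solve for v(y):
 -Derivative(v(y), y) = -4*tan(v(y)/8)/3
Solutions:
 v(y) = -8*asin(C1*exp(y/6)) + 8*pi
 v(y) = 8*asin(C1*exp(y/6))


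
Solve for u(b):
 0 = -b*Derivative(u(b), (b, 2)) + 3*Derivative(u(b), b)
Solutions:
 u(b) = C1 + C2*b^4


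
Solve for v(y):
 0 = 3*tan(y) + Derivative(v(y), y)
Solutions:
 v(y) = C1 + 3*log(cos(y))


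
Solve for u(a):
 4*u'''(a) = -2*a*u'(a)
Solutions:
 u(a) = C1 + Integral(C2*airyai(-2^(2/3)*a/2) + C3*airybi(-2^(2/3)*a/2), a)


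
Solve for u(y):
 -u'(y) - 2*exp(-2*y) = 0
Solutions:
 u(y) = C1 + exp(-2*y)


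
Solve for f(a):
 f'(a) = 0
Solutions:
 f(a) = C1


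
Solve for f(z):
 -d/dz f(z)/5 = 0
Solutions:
 f(z) = C1


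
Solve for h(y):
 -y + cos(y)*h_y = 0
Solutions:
 h(y) = C1 + Integral(y/cos(y), y)


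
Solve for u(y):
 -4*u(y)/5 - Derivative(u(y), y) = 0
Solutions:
 u(y) = C1*exp(-4*y/5)


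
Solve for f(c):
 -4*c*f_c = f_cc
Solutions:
 f(c) = C1 + C2*erf(sqrt(2)*c)


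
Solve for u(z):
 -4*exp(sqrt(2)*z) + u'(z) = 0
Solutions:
 u(z) = C1 + 2*sqrt(2)*exp(sqrt(2)*z)


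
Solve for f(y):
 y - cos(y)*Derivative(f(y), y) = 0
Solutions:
 f(y) = C1 + Integral(y/cos(y), y)


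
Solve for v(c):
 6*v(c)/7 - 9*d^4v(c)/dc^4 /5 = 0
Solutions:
 v(c) = C1*exp(-10^(1/4)*21^(3/4)*c/21) + C2*exp(10^(1/4)*21^(3/4)*c/21) + C3*sin(10^(1/4)*21^(3/4)*c/21) + C4*cos(10^(1/4)*21^(3/4)*c/21)


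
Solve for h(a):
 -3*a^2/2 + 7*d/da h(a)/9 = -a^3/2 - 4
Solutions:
 h(a) = C1 - 9*a^4/56 + 9*a^3/14 - 36*a/7


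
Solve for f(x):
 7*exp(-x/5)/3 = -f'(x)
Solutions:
 f(x) = C1 + 35*exp(-x/5)/3


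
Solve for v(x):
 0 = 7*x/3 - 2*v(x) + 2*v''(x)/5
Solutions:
 v(x) = C1*exp(-sqrt(5)*x) + C2*exp(sqrt(5)*x) + 7*x/6


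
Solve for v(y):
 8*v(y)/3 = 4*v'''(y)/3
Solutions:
 v(y) = C3*exp(2^(1/3)*y) + (C1*sin(2^(1/3)*sqrt(3)*y/2) + C2*cos(2^(1/3)*sqrt(3)*y/2))*exp(-2^(1/3)*y/2)


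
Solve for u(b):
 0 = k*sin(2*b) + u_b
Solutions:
 u(b) = C1 + k*cos(2*b)/2


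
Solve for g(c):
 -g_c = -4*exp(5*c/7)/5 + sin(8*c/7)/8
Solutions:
 g(c) = C1 + 28*exp(5*c/7)/25 + 7*cos(8*c/7)/64


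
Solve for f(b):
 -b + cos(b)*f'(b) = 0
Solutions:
 f(b) = C1 + Integral(b/cos(b), b)


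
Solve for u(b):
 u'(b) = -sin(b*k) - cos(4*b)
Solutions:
 u(b) = C1 - sin(4*b)/4 + cos(b*k)/k


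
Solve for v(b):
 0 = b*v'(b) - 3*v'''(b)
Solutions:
 v(b) = C1 + Integral(C2*airyai(3^(2/3)*b/3) + C3*airybi(3^(2/3)*b/3), b)


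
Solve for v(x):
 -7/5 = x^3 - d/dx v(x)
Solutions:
 v(x) = C1 + x^4/4 + 7*x/5


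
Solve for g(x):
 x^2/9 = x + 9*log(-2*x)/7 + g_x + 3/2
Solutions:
 g(x) = C1 + x^3/27 - x^2/2 - 9*x*log(-x)/7 + 3*x*(-6*log(2) - 1)/14


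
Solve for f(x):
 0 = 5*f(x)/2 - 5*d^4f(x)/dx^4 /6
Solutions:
 f(x) = C1*exp(-3^(1/4)*x) + C2*exp(3^(1/4)*x) + C3*sin(3^(1/4)*x) + C4*cos(3^(1/4)*x)


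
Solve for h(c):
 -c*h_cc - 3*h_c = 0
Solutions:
 h(c) = C1 + C2/c^2


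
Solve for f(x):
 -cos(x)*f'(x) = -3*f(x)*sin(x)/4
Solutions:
 f(x) = C1/cos(x)^(3/4)


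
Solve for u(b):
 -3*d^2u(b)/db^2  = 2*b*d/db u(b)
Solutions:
 u(b) = C1 + C2*erf(sqrt(3)*b/3)


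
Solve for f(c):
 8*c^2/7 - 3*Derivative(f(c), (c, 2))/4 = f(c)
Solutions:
 f(c) = C1*sin(2*sqrt(3)*c/3) + C2*cos(2*sqrt(3)*c/3) + 8*c^2/7 - 12/7


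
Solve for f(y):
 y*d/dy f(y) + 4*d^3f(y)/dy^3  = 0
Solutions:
 f(y) = C1 + Integral(C2*airyai(-2^(1/3)*y/2) + C3*airybi(-2^(1/3)*y/2), y)


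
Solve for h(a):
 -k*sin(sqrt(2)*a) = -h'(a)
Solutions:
 h(a) = C1 - sqrt(2)*k*cos(sqrt(2)*a)/2


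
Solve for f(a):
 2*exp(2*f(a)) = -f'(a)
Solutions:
 f(a) = log(-sqrt(-1/(C1 - 2*a))) - log(2)/2
 f(a) = log(-1/(C1 - 2*a))/2 - log(2)/2


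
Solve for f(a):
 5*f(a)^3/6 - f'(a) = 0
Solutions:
 f(a) = -sqrt(3)*sqrt(-1/(C1 + 5*a))
 f(a) = sqrt(3)*sqrt(-1/(C1 + 5*a))


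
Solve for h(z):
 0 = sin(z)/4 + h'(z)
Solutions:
 h(z) = C1 + cos(z)/4


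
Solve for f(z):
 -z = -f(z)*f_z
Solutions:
 f(z) = -sqrt(C1 + z^2)
 f(z) = sqrt(C1 + z^2)


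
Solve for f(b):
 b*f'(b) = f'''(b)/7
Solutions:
 f(b) = C1 + Integral(C2*airyai(7^(1/3)*b) + C3*airybi(7^(1/3)*b), b)


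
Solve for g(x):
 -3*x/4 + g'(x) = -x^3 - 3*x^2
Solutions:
 g(x) = C1 - x^4/4 - x^3 + 3*x^2/8


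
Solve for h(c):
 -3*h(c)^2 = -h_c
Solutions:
 h(c) = -1/(C1 + 3*c)


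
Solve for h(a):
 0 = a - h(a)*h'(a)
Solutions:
 h(a) = -sqrt(C1 + a^2)
 h(a) = sqrt(C1 + a^2)


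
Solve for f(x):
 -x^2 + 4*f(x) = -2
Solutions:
 f(x) = x^2/4 - 1/2


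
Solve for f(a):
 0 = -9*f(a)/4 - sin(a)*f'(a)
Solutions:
 f(a) = C1*(cos(a) + 1)^(9/8)/(cos(a) - 1)^(9/8)


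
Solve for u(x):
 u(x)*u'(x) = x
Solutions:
 u(x) = -sqrt(C1 + x^2)
 u(x) = sqrt(C1 + x^2)


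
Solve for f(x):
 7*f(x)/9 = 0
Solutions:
 f(x) = 0


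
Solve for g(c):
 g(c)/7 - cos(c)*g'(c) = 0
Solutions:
 g(c) = C1*(sin(c) + 1)^(1/14)/(sin(c) - 1)^(1/14)


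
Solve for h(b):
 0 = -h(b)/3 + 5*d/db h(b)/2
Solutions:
 h(b) = C1*exp(2*b/15)


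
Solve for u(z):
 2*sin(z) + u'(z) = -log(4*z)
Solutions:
 u(z) = C1 - z*log(z) - 2*z*log(2) + z + 2*cos(z)


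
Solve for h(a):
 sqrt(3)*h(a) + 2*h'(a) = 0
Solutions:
 h(a) = C1*exp(-sqrt(3)*a/2)


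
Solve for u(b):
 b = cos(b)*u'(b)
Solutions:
 u(b) = C1 + Integral(b/cos(b), b)


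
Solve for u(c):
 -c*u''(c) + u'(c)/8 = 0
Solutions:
 u(c) = C1 + C2*c^(9/8)


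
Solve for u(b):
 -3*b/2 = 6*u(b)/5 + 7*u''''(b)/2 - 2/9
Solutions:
 u(b) = -5*b/4 + (C1*sin(3^(1/4)*35^(3/4)*b/35) + C2*cos(3^(1/4)*35^(3/4)*b/35))*exp(-3^(1/4)*35^(3/4)*b/35) + (C3*sin(3^(1/4)*35^(3/4)*b/35) + C4*cos(3^(1/4)*35^(3/4)*b/35))*exp(3^(1/4)*35^(3/4)*b/35) + 5/27


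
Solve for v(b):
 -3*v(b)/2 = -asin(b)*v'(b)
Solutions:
 v(b) = C1*exp(3*Integral(1/asin(b), b)/2)


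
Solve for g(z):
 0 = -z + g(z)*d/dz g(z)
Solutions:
 g(z) = -sqrt(C1 + z^2)
 g(z) = sqrt(C1 + z^2)


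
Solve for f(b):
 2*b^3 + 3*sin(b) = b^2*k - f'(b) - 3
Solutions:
 f(b) = C1 - b^4/2 + b^3*k/3 - 3*b + 3*cos(b)


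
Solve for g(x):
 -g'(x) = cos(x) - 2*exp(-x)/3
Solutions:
 g(x) = C1 - sin(x) - 2*exp(-x)/3


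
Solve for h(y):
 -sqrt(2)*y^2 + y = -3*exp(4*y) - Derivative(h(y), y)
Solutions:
 h(y) = C1 + sqrt(2)*y^3/3 - y^2/2 - 3*exp(4*y)/4


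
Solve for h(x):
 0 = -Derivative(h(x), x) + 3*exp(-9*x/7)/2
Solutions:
 h(x) = C1 - 7*exp(-9*x/7)/6


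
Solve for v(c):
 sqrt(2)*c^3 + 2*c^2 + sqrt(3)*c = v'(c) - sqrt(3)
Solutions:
 v(c) = C1 + sqrt(2)*c^4/4 + 2*c^3/3 + sqrt(3)*c^2/2 + sqrt(3)*c


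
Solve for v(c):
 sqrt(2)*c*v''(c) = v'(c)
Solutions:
 v(c) = C1 + C2*c^(sqrt(2)/2 + 1)


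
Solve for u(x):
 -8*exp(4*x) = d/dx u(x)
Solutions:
 u(x) = C1 - 2*exp(4*x)


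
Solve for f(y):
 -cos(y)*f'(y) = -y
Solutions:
 f(y) = C1 + Integral(y/cos(y), y)


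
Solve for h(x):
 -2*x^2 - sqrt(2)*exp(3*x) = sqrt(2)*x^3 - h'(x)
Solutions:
 h(x) = C1 + sqrt(2)*x^4/4 + 2*x^3/3 + sqrt(2)*exp(3*x)/3


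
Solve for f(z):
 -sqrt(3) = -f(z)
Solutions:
 f(z) = sqrt(3)


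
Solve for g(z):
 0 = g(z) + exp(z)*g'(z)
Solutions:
 g(z) = C1*exp(exp(-z))


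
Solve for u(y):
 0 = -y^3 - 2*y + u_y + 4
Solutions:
 u(y) = C1 + y^4/4 + y^2 - 4*y


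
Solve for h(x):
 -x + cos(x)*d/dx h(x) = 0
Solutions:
 h(x) = C1 + Integral(x/cos(x), x)


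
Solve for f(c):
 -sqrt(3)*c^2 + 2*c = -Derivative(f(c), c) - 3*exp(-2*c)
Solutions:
 f(c) = C1 + sqrt(3)*c^3/3 - c^2 + 3*exp(-2*c)/2


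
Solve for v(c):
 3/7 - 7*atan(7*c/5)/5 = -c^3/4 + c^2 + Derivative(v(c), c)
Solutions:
 v(c) = C1 + c^4/16 - c^3/3 - 7*c*atan(7*c/5)/5 + 3*c/7 + log(49*c^2 + 25)/2


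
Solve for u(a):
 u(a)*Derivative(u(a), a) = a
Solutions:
 u(a) = -sqrt(C1 + a^2)
 u(a) = sqrt(C1 + a^2)


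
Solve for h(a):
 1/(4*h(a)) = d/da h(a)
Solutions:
 h(a) = -sqrt(C1 + 2*a)/2
 h(a) = sqrt(C1 + 2*a)/2


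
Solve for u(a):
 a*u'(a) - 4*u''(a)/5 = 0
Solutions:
 u(a) = C1 + C2*erfi(sqrt(10)*a/4)


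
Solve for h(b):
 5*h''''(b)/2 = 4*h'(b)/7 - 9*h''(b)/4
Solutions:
 h(b) = C1 + C2*exp(-b*(-21*700^(1/3)/(80 + sqrt(19630))^(1/3) + 490^(1/3)*(80 + sqrt(19630))^(1/3))/140)*sin(sqrt(3)*b*(21*700^(1/3)/(80 + sqrt(19630))^(1/3) + 490^(1/3)*(80 + sqrt(19630))^(1/3))/140) + C3*exp(-b*(-21*700^(1/3)/(80 + sqrt(19630))^(1/3) + 490^(1/3)*(80 + sqrt(19630))^(1/3))/140)*cos(sqrt(3)*b*(21*700^(1/3)/(80 + sqrt(19630))^(1/3) + 490^(1/3)*(80 + sqrt(19630))^(1/3))/140) + C4*exp(b*(-21*700^(1/3)/(80 + sqrt(19630))^(1/3) + 490^(1/3)*(80 + sqrt(19630))^(1/3))/70)


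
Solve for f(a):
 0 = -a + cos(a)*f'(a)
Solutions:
 f(a) = C1 + Integral(a/cos(a), a)


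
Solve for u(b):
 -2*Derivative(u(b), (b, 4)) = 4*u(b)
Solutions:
 u(b) = (C1*sin(2^(3/4)*b/2) + C2*cos(2^(3/4)*b/2))*exp(-2^(3/4)*b/2) + (C3*sin(2^(3/4)*b/2) + C4*cos(2^(3/4)*b/2))*exp(2^(3/4)*b/2)


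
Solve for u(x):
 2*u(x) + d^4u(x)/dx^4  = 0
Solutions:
 u(x) = (C1*sin(2^(3/4)*x/2) + C2*cos(2^(3/4)*x/2))*exp(-2^(3/4)*x/2) + (C3*sin(2^(3/4)*x/2) + C4*cos(2^(3/4)*x/2))*exp(2^(3/4)*x/2)
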